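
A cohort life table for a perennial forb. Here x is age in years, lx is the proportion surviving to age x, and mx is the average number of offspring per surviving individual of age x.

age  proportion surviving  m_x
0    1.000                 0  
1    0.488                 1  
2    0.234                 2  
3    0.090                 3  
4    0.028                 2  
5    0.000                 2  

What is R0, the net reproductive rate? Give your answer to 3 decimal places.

lx·mx by age: 0, 0.488, 0.468, 0.27, 0.056, 0
R0 = Σ lx·mx = 1.282 → 1.282

1.282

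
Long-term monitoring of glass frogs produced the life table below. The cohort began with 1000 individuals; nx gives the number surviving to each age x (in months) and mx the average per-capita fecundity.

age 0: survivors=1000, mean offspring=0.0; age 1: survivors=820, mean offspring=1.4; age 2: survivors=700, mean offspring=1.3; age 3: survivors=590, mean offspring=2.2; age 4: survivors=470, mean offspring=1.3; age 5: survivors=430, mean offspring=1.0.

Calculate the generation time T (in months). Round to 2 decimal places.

2.61

lx = nx/n0 = nx/1000: 1, 0.82, 0.7, 0.59, 0.47, 0.43
lx·mx: 0, 1.148, 0.91, 1.298, 0.611, 0.43 → R0 = 4.397
x·lx·mx: 0, 1.148, 1.82, 3.894, 2.444, 2.15 → Σ = 11.456
T = 11.456 / 4.397 = 2.605413… → 2.61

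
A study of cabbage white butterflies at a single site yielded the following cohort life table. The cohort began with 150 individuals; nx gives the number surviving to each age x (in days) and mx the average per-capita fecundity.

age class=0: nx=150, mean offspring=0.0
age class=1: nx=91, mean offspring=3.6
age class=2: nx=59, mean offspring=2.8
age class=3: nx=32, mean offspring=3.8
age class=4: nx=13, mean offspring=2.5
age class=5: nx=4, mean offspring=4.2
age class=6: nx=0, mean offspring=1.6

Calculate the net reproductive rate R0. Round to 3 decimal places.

4.425

lx = nx/n0 = nx/150: 1, 0.60667…, 0.39333…, 0.21333…, 0.08667…, 0.02667…, 0
lx·mx by age: 0, 2.184…, 1.101333…, 0.810667…, 0.216667…, 0.112…, 0
R0 = Σ lx·mx = 4.424667… → 4.425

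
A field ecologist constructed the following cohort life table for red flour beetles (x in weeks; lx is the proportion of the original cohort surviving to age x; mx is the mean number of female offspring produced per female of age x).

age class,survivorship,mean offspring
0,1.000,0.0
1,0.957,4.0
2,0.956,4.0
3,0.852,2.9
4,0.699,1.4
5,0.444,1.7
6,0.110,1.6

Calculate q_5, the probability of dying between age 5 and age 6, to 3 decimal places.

q_5 = (l_5 − l_6) / l_5 = (0.444 − 0.11) / 0.444
     = 0.334 / 0.444 = 0.752252… → 0.752

0.752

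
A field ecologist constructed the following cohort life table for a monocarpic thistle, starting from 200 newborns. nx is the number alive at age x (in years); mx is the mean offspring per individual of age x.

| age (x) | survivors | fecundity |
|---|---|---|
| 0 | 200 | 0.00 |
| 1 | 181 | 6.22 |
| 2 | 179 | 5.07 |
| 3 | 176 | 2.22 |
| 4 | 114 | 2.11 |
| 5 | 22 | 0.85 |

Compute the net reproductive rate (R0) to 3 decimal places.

13.417

lx = nx/n0 = nx/200: 1, 0.905, 0.895, 0.88, 0.57, 0.11
lx·mx by age: 0, 5.6291, 4.53765, 1.9536, 1.2027, 0.0935
R0 = Σ lx·mx = 13.41655 → 13.417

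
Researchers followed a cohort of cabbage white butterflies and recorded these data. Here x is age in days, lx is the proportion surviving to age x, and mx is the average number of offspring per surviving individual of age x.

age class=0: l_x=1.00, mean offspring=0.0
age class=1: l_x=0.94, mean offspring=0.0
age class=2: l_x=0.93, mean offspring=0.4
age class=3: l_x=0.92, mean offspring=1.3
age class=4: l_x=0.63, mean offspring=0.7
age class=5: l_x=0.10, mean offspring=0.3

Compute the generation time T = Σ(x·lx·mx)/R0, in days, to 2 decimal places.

3.06

lx·mx: 0, 0, 0.372, 1.196, 0.441, 0.03 → R0 = 2.039
x·lx·mx: 0, 0, 0.744, 3.588, 1.764, 0.15 → Σ = 6.246
T = 6.246 / 2.039 = 3.063266… → 3.06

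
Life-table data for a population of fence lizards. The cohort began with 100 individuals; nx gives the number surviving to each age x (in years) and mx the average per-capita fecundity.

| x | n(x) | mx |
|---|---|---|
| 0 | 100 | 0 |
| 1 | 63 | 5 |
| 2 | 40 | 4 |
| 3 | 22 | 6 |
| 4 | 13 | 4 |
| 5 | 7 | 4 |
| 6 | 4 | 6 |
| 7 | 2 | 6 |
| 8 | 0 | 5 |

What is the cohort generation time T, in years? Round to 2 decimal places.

2.22

lx = nx/n0 = nx/100: 1, 0.63, 0.4, 0.22, 0.13, 0.07, 0.04, 0.02, 0
lx·mx: 0, 3.15, 1.6, 1.32, 0.52, 0.28, 0.24, 0.12, 0 → R0 = 7.23
x·lx·mx: 0, 3.15, 3.2, 3.96, 2.08, 1.4, 1.44, 0.84, 0 → Σ = 16.07
T = 16.07 / 7.23 = 2.222683… → 2.22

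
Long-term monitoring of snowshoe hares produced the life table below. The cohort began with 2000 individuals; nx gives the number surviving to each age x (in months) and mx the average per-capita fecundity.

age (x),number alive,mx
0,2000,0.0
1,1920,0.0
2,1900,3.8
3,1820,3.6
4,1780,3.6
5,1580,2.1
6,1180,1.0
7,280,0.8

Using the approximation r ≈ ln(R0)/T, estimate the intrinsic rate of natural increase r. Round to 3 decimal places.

lx = nx/n0 = nx/2000: 1, 0.96, 0.95, 0.91, 0.89, 0.79, 0.59, 0.14
R0 = Σ lx·mx = 0 + 0 + 3.61 + 3.276 + 3.204 + 1.659 + 0.59 + 0.112 = 12.451
Σ x·lx·mx = 42.483; T = 42.483/12.451 = 3.41202…
r ≈ ln(R0)/T = ln(12.451)/3.41202… = 0.73909… → 0.739

0.739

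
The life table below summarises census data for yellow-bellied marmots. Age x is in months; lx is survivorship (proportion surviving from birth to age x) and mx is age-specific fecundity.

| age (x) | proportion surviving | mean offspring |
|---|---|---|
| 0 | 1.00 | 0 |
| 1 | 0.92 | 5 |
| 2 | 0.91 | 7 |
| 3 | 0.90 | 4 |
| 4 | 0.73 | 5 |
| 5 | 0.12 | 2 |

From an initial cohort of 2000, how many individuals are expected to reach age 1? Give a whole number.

Expected survivors = N0 · l_1 = 2000 × 0.92 = 1840 → 1840

1840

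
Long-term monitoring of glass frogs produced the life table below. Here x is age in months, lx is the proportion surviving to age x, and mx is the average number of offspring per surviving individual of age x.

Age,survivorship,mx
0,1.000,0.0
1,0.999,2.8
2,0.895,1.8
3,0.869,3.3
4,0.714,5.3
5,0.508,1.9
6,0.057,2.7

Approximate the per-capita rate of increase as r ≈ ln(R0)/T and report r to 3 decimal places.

R0 = Σ lx·mx = 0 + 2.7972 + 1.611 + 2.8677 + 3.7842 + 0.9652 + 0.1539 = 12.1792
Σ x·lx·mx = 35.5085; T = 35.5085/12.1792 = 2.9155…
r ≈ ln(R0)/T = ln(12.1792)/2.9155… = 0.85739… → 0.857

0.857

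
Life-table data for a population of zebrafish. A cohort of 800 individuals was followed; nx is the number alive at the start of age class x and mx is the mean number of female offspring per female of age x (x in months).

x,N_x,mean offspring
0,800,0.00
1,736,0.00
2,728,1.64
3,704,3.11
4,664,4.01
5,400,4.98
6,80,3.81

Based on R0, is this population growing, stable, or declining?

lx = nx/n0 = nx/800: 1, 0.92, 0.91, 0.88, 0.83, 0.5, 0.1
R0 = Σ lx·mx = 0 + 0 + 1.4924 + 2.7368 + 3.3283 + 2.49 + 0.381 = 10.4285
R0 > 1, so the population is growing.

growing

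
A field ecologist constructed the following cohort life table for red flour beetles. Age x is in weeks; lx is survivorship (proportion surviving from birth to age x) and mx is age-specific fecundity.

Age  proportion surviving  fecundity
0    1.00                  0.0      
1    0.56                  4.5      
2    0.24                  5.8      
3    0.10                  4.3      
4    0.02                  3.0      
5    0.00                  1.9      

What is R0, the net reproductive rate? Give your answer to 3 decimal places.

lx·mx by age: 0, 2.52, 1.392, 0.43, 0.06, 0
R0 = Σ lx·mx = 4.402 → 4.402

4.402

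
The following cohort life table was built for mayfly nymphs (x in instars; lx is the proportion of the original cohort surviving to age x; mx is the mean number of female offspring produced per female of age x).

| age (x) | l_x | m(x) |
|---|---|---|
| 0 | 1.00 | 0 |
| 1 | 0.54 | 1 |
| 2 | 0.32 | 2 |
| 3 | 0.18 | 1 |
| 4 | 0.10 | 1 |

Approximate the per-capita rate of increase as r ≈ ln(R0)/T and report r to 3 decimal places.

R0 = Σ lx·mx = 0 + 0.54 + 0.64 + 0.18 + 0.1 = 1.46
Σ x·lx·mx = 2.76; T = 2.76/1.46 = 1.89041…
r ≈ ln(R0)/T = ln(1.46)/1.89041… = 0.20019… → 0.200

0.200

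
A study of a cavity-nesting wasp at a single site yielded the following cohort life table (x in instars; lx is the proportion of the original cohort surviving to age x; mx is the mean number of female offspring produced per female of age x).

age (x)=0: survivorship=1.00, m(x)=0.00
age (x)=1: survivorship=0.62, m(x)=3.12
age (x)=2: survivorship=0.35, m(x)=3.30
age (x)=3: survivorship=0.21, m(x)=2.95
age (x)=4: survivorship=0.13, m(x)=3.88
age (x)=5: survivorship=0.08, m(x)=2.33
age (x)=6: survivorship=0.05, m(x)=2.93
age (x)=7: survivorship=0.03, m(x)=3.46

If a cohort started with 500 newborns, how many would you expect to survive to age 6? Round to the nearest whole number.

Expected survivors = N0 · l_6 = 500 × 0.05 = 25 → 25

25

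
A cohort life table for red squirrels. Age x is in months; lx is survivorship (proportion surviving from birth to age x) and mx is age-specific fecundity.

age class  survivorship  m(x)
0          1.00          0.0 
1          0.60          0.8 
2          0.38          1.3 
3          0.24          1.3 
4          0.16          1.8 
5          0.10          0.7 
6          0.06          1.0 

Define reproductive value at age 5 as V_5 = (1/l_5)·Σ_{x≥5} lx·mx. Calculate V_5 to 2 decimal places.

1.30

lx·mx for x ≥ 5: 0.07, 0.06 → sum = 0.13
V_5 = 0.13 / l_5 = 0.13 / 0.1 = 1.3 → 1.30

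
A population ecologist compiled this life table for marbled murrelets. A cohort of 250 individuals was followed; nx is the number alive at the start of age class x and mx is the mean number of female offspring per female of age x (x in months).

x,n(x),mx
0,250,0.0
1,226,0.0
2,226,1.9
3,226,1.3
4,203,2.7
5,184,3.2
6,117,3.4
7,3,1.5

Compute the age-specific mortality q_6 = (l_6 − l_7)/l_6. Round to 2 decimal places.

0.97

lx = nx/n0 = nx/250: 1, 0.904, 0.904, 0.904, 0.812, 0.736, 0.468, 0.012
q_6 = (l_6 − l_7) / l_6 = (0.468 − 0.012) / 0.468
     = 0.456 / 0.468 = 0.974359… → 0.97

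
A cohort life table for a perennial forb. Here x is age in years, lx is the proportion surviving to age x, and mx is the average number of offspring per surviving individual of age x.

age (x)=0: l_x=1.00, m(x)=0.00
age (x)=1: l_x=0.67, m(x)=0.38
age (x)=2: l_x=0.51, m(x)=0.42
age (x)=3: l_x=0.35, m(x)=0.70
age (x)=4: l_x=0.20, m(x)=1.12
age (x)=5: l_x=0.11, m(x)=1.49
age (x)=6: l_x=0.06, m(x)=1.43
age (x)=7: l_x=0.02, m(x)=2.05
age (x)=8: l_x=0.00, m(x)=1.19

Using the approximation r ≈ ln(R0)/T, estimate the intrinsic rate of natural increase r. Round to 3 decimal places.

0.064

R0 = Σ lx·mx = 0 + 0.2546 + 0.2142 + 0.245 + 0.224 + 0.1639 + 0.0858 + 0.041 + 0 = 1.2285
Σ x·lx·mx = 3.9353; T = 3.9353/1.2285 = 3.20334…
r ≈ ln(R0)/T = ln(1.2285)/3.20334… = 0.06424… → 0.064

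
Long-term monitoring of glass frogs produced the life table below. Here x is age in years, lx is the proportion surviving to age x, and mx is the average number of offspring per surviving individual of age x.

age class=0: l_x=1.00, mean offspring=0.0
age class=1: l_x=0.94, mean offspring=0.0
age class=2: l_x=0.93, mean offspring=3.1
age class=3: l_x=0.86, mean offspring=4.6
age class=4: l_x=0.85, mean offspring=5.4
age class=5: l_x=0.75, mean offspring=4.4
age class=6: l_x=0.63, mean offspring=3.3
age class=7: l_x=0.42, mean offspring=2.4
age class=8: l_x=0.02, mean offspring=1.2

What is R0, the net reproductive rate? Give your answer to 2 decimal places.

lx·mx by age: 0, 0, 2.883, 3.956, 4.59, 3.3, 2.079, 1.008, 0.024
R0 = Σ lx·mx = 17.84 → 17.84

17.84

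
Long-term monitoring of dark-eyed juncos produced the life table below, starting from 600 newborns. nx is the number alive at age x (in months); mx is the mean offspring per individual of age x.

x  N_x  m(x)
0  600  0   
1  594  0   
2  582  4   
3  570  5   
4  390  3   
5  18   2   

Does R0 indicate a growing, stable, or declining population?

lx = nx/n0 = nx/600: 1, 0.99, 0.97, 0.95, 0.65, 0.03
R0 = Σ lx·mx = 0 + 0 + 3.88 + 4.75 + 1.95 + 0.06 = 10.64
R0 > 1, so the population is growing.

growing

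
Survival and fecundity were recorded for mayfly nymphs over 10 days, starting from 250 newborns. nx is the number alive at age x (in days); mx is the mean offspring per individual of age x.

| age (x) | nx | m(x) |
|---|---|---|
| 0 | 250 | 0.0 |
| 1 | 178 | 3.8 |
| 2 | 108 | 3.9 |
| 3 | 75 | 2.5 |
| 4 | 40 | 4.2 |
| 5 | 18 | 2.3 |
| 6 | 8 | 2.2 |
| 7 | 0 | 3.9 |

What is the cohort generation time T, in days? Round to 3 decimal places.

lx = nx/n0 = nx/250: 1, 0.712, 0.432, 0.3, 0.16, 0.072, 0.032, 0
lx·mx: 0, 2.7056, 1.6848, 0.75, 0.672, 0.1656, 0.0704, 0 → R0 = 6.0484
x·lx·mx: 0, 2.7056, 3.3696, 2.25, 2.688, 0.828, 0.4224, 0 → Σ = 12.2636
T = 12.2636 / 6.0484 = 2.027578… → 2.028

2.028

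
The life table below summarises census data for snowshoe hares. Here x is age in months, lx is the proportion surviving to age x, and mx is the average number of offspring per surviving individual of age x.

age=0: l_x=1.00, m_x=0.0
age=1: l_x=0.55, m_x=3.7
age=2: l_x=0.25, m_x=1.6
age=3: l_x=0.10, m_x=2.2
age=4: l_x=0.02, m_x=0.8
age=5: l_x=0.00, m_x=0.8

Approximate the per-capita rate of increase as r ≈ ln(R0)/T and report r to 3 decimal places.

R0 = Σ lx·mx = 0 + 2.035 + 0.4 + 0.22 + 0.016 + 0 = 2.671
Σ x·lx·mx = 3.559; T = 3.559/2.671 = 1.33246…
r ≈ ln(R0)/T = ln(2.671)/1.33246… = 0.73732… → 0.737

0.737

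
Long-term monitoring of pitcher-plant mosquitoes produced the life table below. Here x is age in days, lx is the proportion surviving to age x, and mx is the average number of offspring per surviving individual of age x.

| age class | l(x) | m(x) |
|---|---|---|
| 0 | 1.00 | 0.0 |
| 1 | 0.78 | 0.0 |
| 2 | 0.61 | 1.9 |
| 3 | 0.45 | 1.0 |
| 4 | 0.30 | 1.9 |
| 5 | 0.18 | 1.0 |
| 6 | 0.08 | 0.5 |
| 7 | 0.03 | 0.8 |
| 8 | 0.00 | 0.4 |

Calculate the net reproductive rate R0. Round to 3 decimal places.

2.423

lx·mx by age: 0, 0, 1.159, 0.45, 0.57, 0.18, 0.04, 0.024, 0
R0 = Σ lx·mx = 2.423 → 2.423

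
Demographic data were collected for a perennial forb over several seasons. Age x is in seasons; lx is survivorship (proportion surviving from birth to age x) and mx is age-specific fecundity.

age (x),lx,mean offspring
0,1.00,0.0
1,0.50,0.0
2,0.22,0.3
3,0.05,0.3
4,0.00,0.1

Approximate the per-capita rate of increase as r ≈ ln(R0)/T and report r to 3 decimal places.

-1.150

R0 = Σ lx·mx = 0 + 0 + 0.066 + 0.015 + 0 = 0.081
Σ x·lx·mx = 0.177; T = 0.177/0.081 = 2.18519…
r ≈ ln(R0)/T = ln(0.081)/2.18519… = -1.15016… → -1.150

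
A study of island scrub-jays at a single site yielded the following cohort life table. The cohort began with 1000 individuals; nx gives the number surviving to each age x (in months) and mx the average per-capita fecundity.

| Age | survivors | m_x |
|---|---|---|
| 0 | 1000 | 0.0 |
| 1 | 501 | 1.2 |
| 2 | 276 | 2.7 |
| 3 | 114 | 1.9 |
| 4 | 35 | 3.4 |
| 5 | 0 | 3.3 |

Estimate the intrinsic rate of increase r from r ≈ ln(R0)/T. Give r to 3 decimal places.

0.272

lx = nx/n0 = nx/1000: 1, 0.501, 0.276, 0.114, 0.035, 0
R0 = Σ lx·mx = 0 + 0.6012 + 0.7452 + 0.2166 + 0.119 + 0 = 1.682
Σ x·lx·mx = 3.2174; T = 3.2174/1.682 = 1.91284…
r ≈ ln(R0)/T = ln(1.682)/1.91284… = 0.27184… → 0.272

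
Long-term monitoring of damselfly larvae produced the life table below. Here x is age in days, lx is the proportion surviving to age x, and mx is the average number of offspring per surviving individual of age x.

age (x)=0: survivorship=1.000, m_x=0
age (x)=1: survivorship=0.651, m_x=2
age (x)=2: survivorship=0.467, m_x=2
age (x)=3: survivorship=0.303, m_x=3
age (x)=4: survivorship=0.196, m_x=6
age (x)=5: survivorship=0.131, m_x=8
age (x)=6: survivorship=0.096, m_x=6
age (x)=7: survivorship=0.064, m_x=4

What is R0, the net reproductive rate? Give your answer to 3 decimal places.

lx·mx by age: 0, 1.302, 0.934, 0.909, 1.176, 1.048, 0.576, 0.256
R0 = Σ lx·mx = 6.201 → 6.201

6.201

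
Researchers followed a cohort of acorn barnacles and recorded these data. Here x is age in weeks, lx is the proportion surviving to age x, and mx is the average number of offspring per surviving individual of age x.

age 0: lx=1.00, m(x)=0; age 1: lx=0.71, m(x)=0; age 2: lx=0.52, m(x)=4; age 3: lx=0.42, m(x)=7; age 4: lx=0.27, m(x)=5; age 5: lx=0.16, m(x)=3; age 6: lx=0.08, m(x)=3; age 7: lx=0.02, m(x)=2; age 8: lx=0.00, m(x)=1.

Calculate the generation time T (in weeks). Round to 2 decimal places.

lx·mx: 0, 0, 2.08, 2.94, 1.35, 0.48, 0.24, 0.04, 0 → R0 = 7.13
x·lx·mx: 0, 0, 4.16, 8.82, 5.4, 2.4, 1.44, 0.28, 0 → Σ = 22.5
T = 22.5 / 7.13 = 3.15568… → 3.16

3.16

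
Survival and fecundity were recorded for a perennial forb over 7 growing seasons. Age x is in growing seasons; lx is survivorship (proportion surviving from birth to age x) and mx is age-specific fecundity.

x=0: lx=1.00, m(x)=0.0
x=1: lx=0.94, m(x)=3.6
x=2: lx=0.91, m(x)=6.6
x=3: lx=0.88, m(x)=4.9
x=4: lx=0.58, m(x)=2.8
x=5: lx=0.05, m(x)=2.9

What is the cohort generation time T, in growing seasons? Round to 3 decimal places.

lx·mx: 0, 3.384, 6.006, 4.312, 1.624, 0.145 → R0 = 15.471
x·lx·mx: 0, 3.384, 12.012, 12.936, 6.496, 0.725 → Σ = 35.553
T = 35.553 / 15.471 = 2.298041… → 2.298

2.298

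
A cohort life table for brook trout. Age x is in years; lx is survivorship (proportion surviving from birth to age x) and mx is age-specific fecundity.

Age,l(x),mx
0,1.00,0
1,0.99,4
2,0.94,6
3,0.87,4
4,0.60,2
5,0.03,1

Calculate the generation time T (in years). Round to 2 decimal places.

2.14

lx·mx: 0, 3.96, 5.64, 3.48, 1.2, 0.03 → R0 = 14.31
x·lx·mx: 0, 3.96, 11.28, 10.44, 4.8, 0.15 → Σ = 30.63
T = 30.63 / 14.31 = 2.140461… → 2.14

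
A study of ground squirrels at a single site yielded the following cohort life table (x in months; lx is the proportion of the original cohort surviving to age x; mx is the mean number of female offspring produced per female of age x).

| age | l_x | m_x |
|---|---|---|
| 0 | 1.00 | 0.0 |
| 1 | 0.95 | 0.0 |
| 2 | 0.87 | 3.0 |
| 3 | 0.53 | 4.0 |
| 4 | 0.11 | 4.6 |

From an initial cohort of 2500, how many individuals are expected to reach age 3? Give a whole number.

Expected survivors = N0 · l_3 = 2500 × 0.53 = 1325 → 1325

1325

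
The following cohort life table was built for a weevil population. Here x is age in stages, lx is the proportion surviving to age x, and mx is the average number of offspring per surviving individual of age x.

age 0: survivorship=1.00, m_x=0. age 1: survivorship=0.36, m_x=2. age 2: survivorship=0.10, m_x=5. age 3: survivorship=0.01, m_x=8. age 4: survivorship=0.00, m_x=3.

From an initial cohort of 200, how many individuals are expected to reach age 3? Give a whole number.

Expected survivors = N0 · l_3 = 200 × 0.01 = 2 → 2

2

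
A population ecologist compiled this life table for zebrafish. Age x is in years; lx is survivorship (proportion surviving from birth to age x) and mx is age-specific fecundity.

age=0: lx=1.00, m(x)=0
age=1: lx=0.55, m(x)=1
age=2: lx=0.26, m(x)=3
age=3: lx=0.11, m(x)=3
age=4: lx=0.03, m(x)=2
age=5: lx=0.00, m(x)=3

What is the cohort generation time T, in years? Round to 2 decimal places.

lx·mx: 0, 0.55, 0.78, 0.33, 0.06, 0 → R0 = 1.72
x·lx·mx: 0, 0.55, 1.56, 0.99, 0.24, 0 → Σ = 3.34
T = 3.34 / 1.72 = 1.94186… → 1.94

1.94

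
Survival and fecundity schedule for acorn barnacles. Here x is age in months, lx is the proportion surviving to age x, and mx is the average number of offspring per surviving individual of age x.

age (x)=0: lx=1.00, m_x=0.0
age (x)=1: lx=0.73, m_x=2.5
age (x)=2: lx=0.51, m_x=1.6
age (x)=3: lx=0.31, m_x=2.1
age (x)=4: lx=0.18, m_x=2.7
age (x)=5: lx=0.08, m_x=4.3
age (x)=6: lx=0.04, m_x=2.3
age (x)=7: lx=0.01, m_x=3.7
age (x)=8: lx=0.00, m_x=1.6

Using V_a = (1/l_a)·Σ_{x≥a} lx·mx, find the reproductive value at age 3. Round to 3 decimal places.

5.194

lx·mx for x ≥ 3: 0.651, 0.486, 0.344, 0.092, 0.037, 0 → sum = 1.61
V_3 = 1.61 / l_3 = 1.61 / 0.31 = 5.193548… → 5.194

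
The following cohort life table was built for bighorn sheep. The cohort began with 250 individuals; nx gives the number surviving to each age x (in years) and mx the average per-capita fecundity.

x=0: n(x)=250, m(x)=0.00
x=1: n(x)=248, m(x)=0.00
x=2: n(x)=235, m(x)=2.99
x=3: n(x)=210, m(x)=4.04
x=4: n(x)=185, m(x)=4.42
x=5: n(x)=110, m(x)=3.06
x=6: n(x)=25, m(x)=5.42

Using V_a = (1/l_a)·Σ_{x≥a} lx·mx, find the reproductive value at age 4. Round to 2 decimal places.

6.97

lx = nx/n0 = nx/250: 1, 0.992, 0.94, 0.84, 0.74, 0.44, 0.1
lx·mx for x ≥ 4: 3.2708, 1.3464, 0.542 → sum = 5.1592
V_4 = 5.1592 / l_4 = 5.1592 / 0.74 = 6.971892… → 6.97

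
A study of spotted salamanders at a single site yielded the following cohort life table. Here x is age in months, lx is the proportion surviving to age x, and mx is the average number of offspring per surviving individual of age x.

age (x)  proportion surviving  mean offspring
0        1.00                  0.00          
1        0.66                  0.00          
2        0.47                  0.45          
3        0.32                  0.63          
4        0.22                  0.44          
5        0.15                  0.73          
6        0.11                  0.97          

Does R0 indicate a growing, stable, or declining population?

R0 = Σ lx·mx = 0 + 0 + 0.2115 + 0.2016 + 0.0968 + 0.1095 + 0.1067 = 0.7261
R0 < 1, so the population is declining.

declining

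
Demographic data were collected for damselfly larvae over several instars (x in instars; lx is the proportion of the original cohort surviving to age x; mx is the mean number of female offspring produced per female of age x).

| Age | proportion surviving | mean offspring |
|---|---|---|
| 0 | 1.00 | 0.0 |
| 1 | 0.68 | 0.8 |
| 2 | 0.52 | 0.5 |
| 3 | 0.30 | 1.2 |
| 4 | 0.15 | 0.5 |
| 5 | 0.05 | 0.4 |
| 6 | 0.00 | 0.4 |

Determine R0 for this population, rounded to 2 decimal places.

1.26

lx·mx by age: 0, 0.544, 0.26, 0.36, 0.075, 0.02, 0
R0 = Σ lx·mx = 1.259 → 1.26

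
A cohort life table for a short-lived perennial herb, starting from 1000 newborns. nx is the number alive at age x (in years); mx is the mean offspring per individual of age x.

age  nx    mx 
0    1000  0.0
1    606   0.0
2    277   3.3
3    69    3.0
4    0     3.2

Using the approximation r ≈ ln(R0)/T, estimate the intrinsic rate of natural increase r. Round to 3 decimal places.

0.052

lx = nx/n0 = nx/1000: 1, 0.606, 0.277, 0.069, 0
R0 = Σ lx·mx = 0 + 0 + 0.9141 + 0.207 + 0 = 1.1211
Σ x·lx·mx = 2.4492; T = 2.4492/1.1211 = 2.18464…
r ≈ ln(R0)/T = ln(1.1211)/2.18464… = 0.05232… → 0.052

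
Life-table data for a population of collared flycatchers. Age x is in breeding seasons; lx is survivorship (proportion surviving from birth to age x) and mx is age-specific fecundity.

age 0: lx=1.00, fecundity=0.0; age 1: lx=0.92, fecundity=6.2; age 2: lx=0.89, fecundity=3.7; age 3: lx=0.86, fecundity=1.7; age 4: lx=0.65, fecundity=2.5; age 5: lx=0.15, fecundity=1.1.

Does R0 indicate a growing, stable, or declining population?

R0 = Σ lx·mx = 0 + 5.704 + 3.293 + 1.462 + 1.625 + 0.165 = 12.249
R0 > 1, so the population is growing.

growing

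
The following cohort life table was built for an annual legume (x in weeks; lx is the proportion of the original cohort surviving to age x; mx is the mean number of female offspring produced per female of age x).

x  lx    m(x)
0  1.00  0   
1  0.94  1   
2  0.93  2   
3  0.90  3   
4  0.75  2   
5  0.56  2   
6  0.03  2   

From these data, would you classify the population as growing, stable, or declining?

R0 = Σ lx·mx = 0 + 0.94 + 1.86 + 2.7 + 1.5 + 1.12 + 0.06 = 8.18
R0 > 1, so the population is growing.

growing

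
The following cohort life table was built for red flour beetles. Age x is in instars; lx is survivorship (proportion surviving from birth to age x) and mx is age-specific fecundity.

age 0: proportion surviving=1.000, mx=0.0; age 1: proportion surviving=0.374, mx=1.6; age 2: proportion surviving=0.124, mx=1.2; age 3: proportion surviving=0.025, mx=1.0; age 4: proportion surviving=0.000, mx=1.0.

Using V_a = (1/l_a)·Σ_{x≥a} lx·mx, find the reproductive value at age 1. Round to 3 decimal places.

lx·mx for x ≥ 1: 0.5984, 0.1488, 0.025, 0 → sum = 0.7722
V_1 = 0.7722 / l_1 = 0.7722 / 0.374 = 2.064706… → 2.065

2.065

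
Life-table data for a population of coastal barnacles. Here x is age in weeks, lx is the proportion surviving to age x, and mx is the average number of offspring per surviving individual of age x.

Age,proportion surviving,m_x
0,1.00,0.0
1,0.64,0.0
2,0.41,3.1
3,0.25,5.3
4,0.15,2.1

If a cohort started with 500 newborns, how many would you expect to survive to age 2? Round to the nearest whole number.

205

Expected survivors = N0 · l_2 = 500 × 0.41 = 205 → 205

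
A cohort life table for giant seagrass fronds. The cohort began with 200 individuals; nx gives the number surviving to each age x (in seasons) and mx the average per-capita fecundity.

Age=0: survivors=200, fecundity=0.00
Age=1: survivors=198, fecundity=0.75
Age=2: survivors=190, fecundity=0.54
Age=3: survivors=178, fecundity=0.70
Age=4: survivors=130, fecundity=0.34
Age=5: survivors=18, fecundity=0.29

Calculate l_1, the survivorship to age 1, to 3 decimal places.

0.990

l_1 = n_1/n_0 = 198/200 = 0.99 → 0.990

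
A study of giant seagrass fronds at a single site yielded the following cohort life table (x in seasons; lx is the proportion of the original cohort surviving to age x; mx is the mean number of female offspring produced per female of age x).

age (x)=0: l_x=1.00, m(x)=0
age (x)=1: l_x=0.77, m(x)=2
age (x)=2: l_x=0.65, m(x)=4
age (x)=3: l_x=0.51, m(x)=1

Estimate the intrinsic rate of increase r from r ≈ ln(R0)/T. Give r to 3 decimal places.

0.864

R0 = Σ lx·mx = 0 + 1.54 + 2.6 + 0.51 = 4.65
Σ x·lx·mx = 8.27; T = 8.27/4.65 = 1.77849…
r ≈ ln(R0)/T = ln(4.65)/1.77849… = 0.86414… → 0.864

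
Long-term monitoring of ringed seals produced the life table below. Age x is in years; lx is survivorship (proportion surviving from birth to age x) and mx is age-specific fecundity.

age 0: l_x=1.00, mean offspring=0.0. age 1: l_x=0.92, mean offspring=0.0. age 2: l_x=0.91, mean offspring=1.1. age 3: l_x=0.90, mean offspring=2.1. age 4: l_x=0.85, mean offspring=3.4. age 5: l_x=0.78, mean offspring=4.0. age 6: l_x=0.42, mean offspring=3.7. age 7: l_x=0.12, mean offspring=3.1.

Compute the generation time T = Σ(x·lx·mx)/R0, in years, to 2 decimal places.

lx·mx: 0, 0, 1.001, 1.89, 2.89, 3.12, 1.554, 0.372 → R0 = 10.827
x·lx·mx: 0, 0, 2.002, 5.67, 11.56, 15.6, 9.324, 2.604 → Σ = 46.76
T = 46.76 / 10.827 = 4.318833… → 4.32

4.32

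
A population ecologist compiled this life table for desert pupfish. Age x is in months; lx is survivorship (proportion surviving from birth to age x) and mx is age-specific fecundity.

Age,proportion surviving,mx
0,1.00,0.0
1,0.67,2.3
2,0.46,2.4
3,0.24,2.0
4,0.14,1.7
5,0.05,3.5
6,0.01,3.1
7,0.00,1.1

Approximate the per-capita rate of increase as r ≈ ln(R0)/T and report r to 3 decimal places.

R0 = Σ lx·mx = 0 + 1.541 + 1.104 + 0.48 + 0.238 + 0.175 + 0.031 + 0 = 3.569
Σ x·lx·mx = 7.202; T = 7.202/3.569 = 2.01793…
r ≈ ln(R0)/T = ln(3.569)/2.01793… = 0.63049… → 0.630

0.630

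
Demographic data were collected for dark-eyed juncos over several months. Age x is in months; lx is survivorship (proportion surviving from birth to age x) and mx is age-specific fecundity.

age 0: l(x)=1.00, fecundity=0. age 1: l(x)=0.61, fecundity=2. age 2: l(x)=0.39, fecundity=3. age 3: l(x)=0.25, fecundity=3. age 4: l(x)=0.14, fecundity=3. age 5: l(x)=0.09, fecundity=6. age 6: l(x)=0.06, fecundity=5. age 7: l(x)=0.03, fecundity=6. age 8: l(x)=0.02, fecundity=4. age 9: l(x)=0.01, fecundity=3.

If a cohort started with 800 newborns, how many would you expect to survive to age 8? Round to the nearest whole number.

16

Expected survivors = N0 · l_8 = 800 × 0.02 = 16 → 16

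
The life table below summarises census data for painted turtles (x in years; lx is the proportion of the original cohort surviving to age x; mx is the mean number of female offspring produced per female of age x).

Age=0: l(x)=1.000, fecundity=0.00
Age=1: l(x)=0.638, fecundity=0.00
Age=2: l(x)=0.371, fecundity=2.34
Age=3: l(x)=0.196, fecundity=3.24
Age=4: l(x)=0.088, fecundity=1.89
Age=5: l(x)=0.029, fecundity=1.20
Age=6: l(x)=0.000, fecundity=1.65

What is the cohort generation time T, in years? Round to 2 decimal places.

2.63

lx·mx: 0, 0, 0.86814, 0.63504, 0.16632, 0.0348, 0 → R0 = 1.7043
x·lx·mx: 0, 0, 1.73628, 1.90512, 0.66528, 0.174, 0 → Σ = 4.48068
T = 4.48068 / 1.7043 = 2.629044… → 2.63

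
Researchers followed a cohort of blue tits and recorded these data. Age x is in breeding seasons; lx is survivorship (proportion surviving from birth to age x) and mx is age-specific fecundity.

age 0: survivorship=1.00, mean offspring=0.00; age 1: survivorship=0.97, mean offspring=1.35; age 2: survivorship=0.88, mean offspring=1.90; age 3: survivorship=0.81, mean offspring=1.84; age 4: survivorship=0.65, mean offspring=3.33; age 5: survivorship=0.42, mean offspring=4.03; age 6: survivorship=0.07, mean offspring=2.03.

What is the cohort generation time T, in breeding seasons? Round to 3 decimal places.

lx·mx: 0, 1.3095, 1.672, 1.4904, 2.1645, 1.6926, 0.1421 → R0 = 8.4711
x·lx·mx: 0, 1.3095, 3.344, 4.4712, 8.658, 8.463, 0.8526 → Σ = 27.0983
T = 27.0983 / 8.4711 = 3.198912… → 3.199

3.199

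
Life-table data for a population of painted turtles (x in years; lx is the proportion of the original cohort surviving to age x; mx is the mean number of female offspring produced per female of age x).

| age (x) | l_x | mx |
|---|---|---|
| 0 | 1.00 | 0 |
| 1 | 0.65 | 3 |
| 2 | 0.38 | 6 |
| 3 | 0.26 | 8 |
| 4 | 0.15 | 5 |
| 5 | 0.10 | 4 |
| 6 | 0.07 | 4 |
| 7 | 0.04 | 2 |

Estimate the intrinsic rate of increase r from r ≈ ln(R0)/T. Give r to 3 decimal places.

0.805

R0 = Σ lx·mx = 0 + 1.95 + 2.28 + 2.08 + 0.75 + 0.4 + 0.28 + 0.08 = 7.82
Σ x·lx·mx = 19.99; T = 19.99/7.82 = 2.55627…
r ≈ ln(R0)/T = ln(7.82)/2.55627… = 0.80457… → 0.805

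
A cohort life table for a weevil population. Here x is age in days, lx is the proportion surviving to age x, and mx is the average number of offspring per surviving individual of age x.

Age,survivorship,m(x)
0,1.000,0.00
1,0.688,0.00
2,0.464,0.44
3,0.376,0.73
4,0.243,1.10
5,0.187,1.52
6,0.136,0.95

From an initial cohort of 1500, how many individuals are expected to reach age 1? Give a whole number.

Expected survivors = N0 · l_1 = 1500 × 0.688 = 1032 → 1032

1032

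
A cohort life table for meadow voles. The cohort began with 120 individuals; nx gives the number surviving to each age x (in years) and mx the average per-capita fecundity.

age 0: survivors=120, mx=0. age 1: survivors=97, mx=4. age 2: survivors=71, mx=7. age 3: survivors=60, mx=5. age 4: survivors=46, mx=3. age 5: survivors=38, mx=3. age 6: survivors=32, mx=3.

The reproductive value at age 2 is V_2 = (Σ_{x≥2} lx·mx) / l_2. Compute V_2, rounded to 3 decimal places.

lx = nx/n0 = nx/120: 1, 0.80833…, 0.59167…, 0.5, 0.38333…, 0.31667…, 0.26667…
lx·mx for x ≥ 2: 4.141667…, 2.5, 1.15…, 0.95…, 0.8… → sum = 9.541667…
V_2 = 9.541667… / l_2 = 9.541667… / 0.591667… = 16.126761… → 16.127

16.127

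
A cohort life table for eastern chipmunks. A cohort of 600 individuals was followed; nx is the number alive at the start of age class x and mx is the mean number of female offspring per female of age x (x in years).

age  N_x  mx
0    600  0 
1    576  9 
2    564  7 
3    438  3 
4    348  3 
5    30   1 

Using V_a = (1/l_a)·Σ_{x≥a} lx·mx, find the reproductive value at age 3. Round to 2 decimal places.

lx = nx/n0 = nx/600: 1, 0.96, 0.94, 0.73, 0.58, 0.05
lx·mx for x ≥ 3: 2.19, 1.74, 0.05 → sum = 3.98
V_3 = 3.98 / l_3 = 3.98 / 0.73 = 5.452055… → 5.45

5.45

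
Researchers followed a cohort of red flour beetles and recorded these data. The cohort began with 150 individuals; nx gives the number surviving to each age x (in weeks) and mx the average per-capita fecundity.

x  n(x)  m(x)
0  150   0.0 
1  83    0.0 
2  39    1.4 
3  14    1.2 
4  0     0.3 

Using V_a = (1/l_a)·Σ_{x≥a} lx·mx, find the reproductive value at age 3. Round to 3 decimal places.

lx = nx/n0 = nx/150: 1, 0.55333…, 0.26, 0.09333…, 0
lx·mx for x ≥ 3: 0.112…, 0 → sum = 0.112…
V_3 = 0.112… / l_3 = 0.112… / 0.093333… = 1.2… → 1.200

1.200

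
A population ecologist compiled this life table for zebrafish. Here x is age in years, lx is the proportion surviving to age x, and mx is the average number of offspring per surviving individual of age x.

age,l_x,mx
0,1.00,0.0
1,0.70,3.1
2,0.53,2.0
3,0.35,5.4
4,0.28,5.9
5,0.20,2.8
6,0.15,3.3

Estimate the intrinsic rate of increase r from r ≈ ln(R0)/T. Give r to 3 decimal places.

R0 = Σ lx·mx = 0 + 2.17 + 1.06 + 1.89 + 1.652 + 0.56 + 0.495 = 7.827
Σ x·lx·mx = 22.338; T = 22.338/7.827 = 2.85397…
r ≈ ln(R0)/T = ln(7.827)/2.85397… = 0.72095… → 0.721

0.721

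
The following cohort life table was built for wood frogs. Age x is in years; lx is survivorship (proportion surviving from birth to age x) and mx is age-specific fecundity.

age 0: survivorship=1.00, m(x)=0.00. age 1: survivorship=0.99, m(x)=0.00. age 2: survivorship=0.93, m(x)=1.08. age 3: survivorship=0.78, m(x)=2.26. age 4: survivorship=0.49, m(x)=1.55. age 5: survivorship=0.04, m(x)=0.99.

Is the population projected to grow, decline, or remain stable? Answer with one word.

R0 = Σ lx·mx = 0 + 0 + 1.0044 + 1.7628 + 0.7595 + 0.0396 = 3.5663
R0 > 1, so the population is growing.

growing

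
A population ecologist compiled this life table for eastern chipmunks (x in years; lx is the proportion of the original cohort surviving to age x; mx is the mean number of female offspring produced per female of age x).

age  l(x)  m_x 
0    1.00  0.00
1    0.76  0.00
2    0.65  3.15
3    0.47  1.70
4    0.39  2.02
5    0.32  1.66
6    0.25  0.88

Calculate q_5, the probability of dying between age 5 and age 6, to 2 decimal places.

q_5 = (l_5 − l_6) / l_5 = (0.32 − 0.25) / 0.32
     = 0.07 / 0.32 = 0.21875 → 0.22

0.22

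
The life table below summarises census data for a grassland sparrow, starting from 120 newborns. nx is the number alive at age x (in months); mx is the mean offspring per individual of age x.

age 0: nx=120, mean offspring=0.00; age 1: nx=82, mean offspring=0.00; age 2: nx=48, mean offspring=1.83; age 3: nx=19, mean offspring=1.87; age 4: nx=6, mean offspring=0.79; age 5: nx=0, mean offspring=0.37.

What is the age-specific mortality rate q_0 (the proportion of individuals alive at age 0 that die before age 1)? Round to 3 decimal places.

0.317

lx = nx/n0 = nx/120: 1, 0.68333…, 0.4, 0.15833…, 0.05, 0
q_0 = (l_0 − l_1) / l_0 = (1 − 0.683333…) / 1
     = 0.316667… / 1 = 0.316667… → 0.317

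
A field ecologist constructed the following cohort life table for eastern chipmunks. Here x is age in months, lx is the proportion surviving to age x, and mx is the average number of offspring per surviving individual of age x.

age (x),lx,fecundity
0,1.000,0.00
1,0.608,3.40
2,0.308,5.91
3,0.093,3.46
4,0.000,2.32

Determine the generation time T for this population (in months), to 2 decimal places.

lx·mx: 0, 2.0672, 1.82028, 0.32178, 0 → R0 = 4.20926
x·lx·mx: 0, 2.0672, 3.64056, 0.96534, 0 → Σ = 6.6731
T = 6.6731 / 4.20926 = 1.585338… → 1.59

1.59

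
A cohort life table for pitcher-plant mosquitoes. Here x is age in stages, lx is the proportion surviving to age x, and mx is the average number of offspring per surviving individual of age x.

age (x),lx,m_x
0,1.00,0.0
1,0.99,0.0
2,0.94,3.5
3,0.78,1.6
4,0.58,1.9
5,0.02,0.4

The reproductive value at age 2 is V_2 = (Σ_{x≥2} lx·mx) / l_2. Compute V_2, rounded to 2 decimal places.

6.01

lx·mx for x ≥ 2: 3.29, 1.248, 1.102, 0.008 → sum = 5.648
V_2 = 5.648 / l_2 = 5.648 / 0.94 = 6.008511… → 6.01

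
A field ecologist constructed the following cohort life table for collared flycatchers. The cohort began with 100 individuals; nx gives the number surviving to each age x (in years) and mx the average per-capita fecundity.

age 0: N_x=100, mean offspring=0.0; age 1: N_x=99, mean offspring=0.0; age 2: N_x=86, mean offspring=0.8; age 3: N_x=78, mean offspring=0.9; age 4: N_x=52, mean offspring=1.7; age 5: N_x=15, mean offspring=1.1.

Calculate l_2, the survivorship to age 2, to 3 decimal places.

0.860

l_2 = n_2/n_0 = 86/100 = 0.86 → 0.860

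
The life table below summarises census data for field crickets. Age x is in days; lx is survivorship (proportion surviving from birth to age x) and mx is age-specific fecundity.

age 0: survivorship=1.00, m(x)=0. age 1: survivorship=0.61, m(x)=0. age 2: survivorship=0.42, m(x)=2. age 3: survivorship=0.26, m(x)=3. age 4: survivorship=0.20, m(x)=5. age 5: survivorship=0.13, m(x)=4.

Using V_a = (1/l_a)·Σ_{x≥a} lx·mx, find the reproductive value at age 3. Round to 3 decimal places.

8.846

lx·mx for x ≥ 3: 0.78, 1, 0.52 → sum = 2.3
V_3 = 2.3 / l_3 = 2.3 / 0.26 = 8.846154… → 8.846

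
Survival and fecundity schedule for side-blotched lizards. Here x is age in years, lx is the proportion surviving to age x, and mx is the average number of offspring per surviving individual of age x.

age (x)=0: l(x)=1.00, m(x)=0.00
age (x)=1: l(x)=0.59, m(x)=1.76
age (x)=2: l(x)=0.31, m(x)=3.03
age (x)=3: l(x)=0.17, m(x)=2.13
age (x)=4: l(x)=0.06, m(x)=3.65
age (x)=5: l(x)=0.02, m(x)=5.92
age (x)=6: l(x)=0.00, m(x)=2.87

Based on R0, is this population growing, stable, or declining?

growing

R0 = Σ lx·mx = 0 + 1.0384 + 0.9393 + 0.3621 + 0.219 + 0.1184 + 0 = 2.6772
R0 > 1, so the population is growing.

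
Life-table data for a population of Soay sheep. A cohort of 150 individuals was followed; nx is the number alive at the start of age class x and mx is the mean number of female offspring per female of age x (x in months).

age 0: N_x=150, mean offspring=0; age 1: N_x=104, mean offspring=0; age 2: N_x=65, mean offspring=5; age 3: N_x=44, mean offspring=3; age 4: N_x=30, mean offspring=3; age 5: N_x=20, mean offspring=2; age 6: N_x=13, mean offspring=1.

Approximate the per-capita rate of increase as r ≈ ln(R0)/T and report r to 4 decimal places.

0.4939

lx = nx/n0 = nx/150: 1, 0.69333…, 0.43333…, 0.29333…, 0.2, 0.13333…, 0.08667…
R0 = Σ lx·mx = 0 + 0 + 2.16667… + 0.88… + 0.6 + 0.26667… + 0.08667… = 4…
Σ x·lx·mx = 11.226667…; T = 11.226667…/4… = 2.80667…
r ≈ ln(R0)/T = ln(4…)/2.80667… = 0.493929… → 0.4939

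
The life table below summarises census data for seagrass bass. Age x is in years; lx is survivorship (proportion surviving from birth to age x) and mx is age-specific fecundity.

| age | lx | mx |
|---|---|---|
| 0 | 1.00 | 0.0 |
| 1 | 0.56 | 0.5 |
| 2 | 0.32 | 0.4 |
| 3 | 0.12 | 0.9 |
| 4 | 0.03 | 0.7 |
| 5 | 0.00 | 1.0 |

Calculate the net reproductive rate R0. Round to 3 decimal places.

lx·mx by age: 0, 0.28, 0.128, 0.108, 0.021, 0
R0 = Σ lx·mx = 0.537 → 0.537

0.537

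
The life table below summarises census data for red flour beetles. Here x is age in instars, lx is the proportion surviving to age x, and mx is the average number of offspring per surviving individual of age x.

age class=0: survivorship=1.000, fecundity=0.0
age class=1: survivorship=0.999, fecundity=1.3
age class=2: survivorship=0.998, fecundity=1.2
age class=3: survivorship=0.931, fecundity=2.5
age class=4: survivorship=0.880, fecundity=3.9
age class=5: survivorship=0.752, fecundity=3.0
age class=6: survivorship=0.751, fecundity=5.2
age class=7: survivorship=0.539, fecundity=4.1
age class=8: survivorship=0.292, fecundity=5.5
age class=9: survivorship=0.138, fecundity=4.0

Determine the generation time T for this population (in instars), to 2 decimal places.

4.92

lx·mx: 0, 1.2987, 1.1976, 2.3275, 3.432, 2.256, 3.9052, 2.2099, 1.606, 0.552 → R0 = 18.7849
x·lx·mx: 0, 1.2987, 2.3952, 6.9825, 13.728, 11.28, 23.4312, 15.4693, 12.848, 4.968 → Σ = 92.4009
T = 92.4009 / 18.7849 = 4.918892… → 4.92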